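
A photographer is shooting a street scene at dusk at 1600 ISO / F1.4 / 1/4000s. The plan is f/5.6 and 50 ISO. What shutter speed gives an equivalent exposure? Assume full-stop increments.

Aperture: f/1.4 → f/2 → f/2.8 → f/4 → f/5.6 — 4 stops stopped down (darker).
ISO: 1600 → 800 → 400 → 200 → 100 → 50 — 5 stops lower (darker).
Net change so far: 9 stops darker. Offset with the shutter speed: 1/4000 → 1/2000 → 1/1000 → 1/500 → 1/250 → 1/125 → 1/60 → 1/30 → 1/15 → 1/8.

1/8s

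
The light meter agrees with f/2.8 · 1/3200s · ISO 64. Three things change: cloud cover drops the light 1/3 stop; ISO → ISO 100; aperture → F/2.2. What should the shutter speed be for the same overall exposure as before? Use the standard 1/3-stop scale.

Scene light: 1/3 stop darker.
ISO: 64 → 80 → 100 — 2/3 stop raised (brighter).
Aperture: f/2.8 → f/2.5 → f/2.2 — 2/3 stop wider (brighter).
Net so far: 1 stop brighter. Shutter speed: 1/3200 → 1/4000 → 1/5000 → 1/6400.

1/6400s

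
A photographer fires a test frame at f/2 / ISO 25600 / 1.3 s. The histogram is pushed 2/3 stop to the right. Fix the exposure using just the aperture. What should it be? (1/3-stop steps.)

f/2.5

Overexposed by 2/3 stop → need 2/3 stop darker.
Aperture: f/2 → f/2.2 → f/2.5.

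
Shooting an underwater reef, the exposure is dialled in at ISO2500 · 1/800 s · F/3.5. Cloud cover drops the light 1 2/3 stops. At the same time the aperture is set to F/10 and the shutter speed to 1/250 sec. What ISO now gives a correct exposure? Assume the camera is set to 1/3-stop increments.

Scene light: 1 2/3 stops darker.
Aperture: f/3.5 → f/4 → f/4.5 → f/5 → f/5.6 → f/6.3 → f/7.1 → f/8 → f/9 → f/10 — 3 stops stopped down (darker).
Shutter speed: 1/800 → 1/640 → 1/500 → 1/400 → 1/320 → 1/250 — 1 2/3 stops longer (brighter).
Net so far: 3 stops darker. ISO: 2500 → 3200 → 4000 → 5000 → 6400 → 8000 → 10000 → 12800 → 16000 → 20000.

ISO 20000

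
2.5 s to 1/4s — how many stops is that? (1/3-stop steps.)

3 1/3 stops

2.5 → 2 → 1.6 → 1.3 → 1 → 0.8 → 0.6 → 0.5 → 0.4 → 0.3 → 1/4 — count the steps: 10 third-stops = 3 1/3 stops.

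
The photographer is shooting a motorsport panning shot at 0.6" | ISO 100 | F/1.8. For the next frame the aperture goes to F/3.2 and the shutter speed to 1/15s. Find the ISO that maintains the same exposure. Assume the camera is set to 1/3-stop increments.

ISO 3200

Aperture: f/1.8 → f/2 → f/2.2 → f/2.5 → f/2.8 → f/3.2 — 1 2/3 stops stopped down (darker).
Shutter speed: 0.6 → 0.5 → 0.4 → 0.3 → 1/4 → 1/5 → 1/6 → 1/8 → 1/10 → 1/13 → 1/15 — 3 1/3 stops faster (darker).
Net change so far: 5 stops darker. Offset with the ISO: 100 → 125 → 160 → 200 → 250 → 320 → 400 → 500 → 640 → 800 → 1000 → 1250 → 1600 → 2000 → 2500 → 3200.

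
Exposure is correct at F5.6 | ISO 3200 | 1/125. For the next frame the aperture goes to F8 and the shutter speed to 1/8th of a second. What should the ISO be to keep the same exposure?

ISO 400

Aperture: f/5.6 → f/8 — 1 stop narrower (darker).
Shutter speed: 1/125 → 1/60 → 1/30 → 1/15 → 1/8 — 4 stops slower (brighter).
Net change so far: 3 stops brighter. Offset with the ISO: 3200 → 1600 → 800 → 400.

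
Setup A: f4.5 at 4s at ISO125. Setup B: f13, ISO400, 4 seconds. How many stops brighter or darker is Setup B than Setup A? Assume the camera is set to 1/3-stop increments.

1 1/3 stops darker

Aperture: f/4.5 → f/5 → f/5.6 → f/6.3 → f/7.1 → f/8 → f/9 → f/10 → f/11 → f/13 — 3 stops smaller aperture (darker).
Shutter speed: unchanged.
ISO: 125 → 160 → 200 → 250 → 320 → 400 — 1 2/3 stops raised (brighter).
Net: −3 +1 2/3 = −1 1/3 stops.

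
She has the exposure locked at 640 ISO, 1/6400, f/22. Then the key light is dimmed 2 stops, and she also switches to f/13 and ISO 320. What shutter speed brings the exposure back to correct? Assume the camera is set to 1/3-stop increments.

Scene light: 2 stops darker.
Aperture: f/22 → f/20 → f/18 → f/16 → f/14 → f/13 — 1 2/3 stops opened up (brighter).
ISO: 640 → 500 → 400 → 320 — 1 stop dropped (darker).
Net so far: 1 1/3 stops darker. Shutter speed: 1/6400 → 1/5000 → 1/4000 → 1/3200 → 1/2500.

1/2500s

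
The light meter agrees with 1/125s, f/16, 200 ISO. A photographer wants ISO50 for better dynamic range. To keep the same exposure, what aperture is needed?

f/8

ISO: 200 → 100 → 50 — 2 stops lower (darker).
Need 2 stops brighter from the aperture: f/16 → f/11 → f/8.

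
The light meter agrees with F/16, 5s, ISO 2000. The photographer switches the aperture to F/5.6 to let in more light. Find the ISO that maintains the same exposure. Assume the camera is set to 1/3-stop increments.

ISO 250

Aperture: f/16 → f/14 → f/13 → f/11 → f/10 → f/9 → f/8 → f/7.1 → f/6.3 → f/5.6 — 3 stops wider (brighter).
Need 3 stops darker from the ISO: 2000 → 1600 → 1250 → 1000 → 800 → 640 → 500 → 400 → 320 → 250.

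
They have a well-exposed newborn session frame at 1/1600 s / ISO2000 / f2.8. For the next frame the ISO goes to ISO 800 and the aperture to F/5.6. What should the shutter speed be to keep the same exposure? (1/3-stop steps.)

1/160s

ISO: 2000 → 1600 → 1250 → 1000 → 800 — 1 1/3 stops dropped (darker).
Aperture: f/2.8 → f/3.2 → f/3.5 → f/4 → f/4.5 → f/5 → f/5.6 — 2 stops smaller aperture (darker).
Net change so far: 3 1/3 stops darker. Offset with the shutter speed: 1/1600 → 1/1250 → 1/1000 → 1/800 → 1/640 → 1/500 → 1/400 → 1/320 → 1/250 → 1/200 → 1/160.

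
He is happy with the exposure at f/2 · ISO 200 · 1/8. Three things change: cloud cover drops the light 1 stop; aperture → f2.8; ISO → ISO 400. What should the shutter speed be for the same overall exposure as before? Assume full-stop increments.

Scene light: 1 stop darker.
Aperture: f/2 → f/2.8 — 1 stop narrower (darker).
ISO: 200 → 400 — 1 stop raised (brighter).
Net so far: 1 stop darker. Shutter speed: 1/8 → 1/4.

1/4s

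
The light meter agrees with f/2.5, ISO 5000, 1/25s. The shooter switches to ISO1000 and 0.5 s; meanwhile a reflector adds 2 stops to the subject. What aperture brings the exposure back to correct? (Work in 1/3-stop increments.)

f/8

Scene light: 2 stops brighter.
ISO: 5000 → 4000 → 3200 → 2500 → 2000 → 1600 → 1250 → 1000 — 2 1/3 stops lower (darker).
Shutter speed: 1/25 → 1/20 → 1/15 → 1/13 → 1/10 → 1/8 → 1/6 → 1/5 → 1/4 → 0.3 → 0.4 → 0.5 — 3 2/3 stops longer (brighter).
Net so far: 3 1/3 stops brighter. Aperture: f/2.5 → f/2.8 → f/3.2 → f/3.5 → f/4 → f/4.5 → f/5 → f/5.6 → f/6.3 → f/7.1 → f/8.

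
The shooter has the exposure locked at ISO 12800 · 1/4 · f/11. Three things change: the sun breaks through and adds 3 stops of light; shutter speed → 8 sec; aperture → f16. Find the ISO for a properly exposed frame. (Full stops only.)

ISO 100

Scene light: 3 stops brighter.
Shutter speed: 1/4 → 1/2 → 1 → 2 → 4 → 8 — 5 stops slower (brighter).
Aperture: f/11 → f/16 — 1 stop smaller aperture (darker).
Net so far: 7 stops brighter. ISO: 12800 → 6400 → 3200 → 1600 → 800 → 400 → 200 → 100.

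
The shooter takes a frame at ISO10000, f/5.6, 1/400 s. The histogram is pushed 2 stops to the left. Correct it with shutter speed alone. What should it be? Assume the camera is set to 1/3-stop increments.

1/100s

Underexposed by 2 stops → need 2 stops brighter.
Shutter speed: 1/400 → 1/320 → 1/250 → 1/200 → 1/160 → 1/125 → 1/100.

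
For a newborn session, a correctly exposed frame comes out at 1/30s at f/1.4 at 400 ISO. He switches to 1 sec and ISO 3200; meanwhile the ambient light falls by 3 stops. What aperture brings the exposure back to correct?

Scene light: 3 stops darker.
Shutter speed: 1/30 → 1/15 → 1/8 → 1/4 → 1/2 → 1 — 5 stops longer (brighter).
ISO: 400 → 800 → 1600 → 3200 — 3 stops raised (brighter).
Net so far: 5 stops brighter. Aperture: f/1.4 → f/2 → f/2.8 → f/4 → f/5.6 → f/8.

f/8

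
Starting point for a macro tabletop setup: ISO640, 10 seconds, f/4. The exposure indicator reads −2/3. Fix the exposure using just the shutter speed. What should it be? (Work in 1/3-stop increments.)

Underexposed by 2/3 stop → need 2/3 stop brighter.
Shutter speed: 10 → 13 → 15.

15 s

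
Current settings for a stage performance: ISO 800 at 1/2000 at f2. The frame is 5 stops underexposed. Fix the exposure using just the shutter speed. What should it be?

1/60s

Underexposed by 5 stops → need 5 stops brighter.
Shutter speed: 1/2000 → 1/1000 → 1/500 → 1/250 → 1/125 → 1/60.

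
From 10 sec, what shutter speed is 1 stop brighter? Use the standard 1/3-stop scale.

20 s

Shutter speed: 10 → 13 → 15 → 20 — 1 stop slower (brighter).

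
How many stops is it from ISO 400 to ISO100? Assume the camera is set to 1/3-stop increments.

2 stops

400 → 320 → 250 → 200 → 160 → 125 → 100 — count the steps: 6 third-stops = 2 stops.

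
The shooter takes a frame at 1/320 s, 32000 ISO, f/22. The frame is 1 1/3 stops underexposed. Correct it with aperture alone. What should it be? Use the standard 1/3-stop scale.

Underexposed by 1 1/3 stops → need 1 1/3 stops brighter.
Aperture: f/22 → f/20 → f/18 → f/16 → f/14.

f/14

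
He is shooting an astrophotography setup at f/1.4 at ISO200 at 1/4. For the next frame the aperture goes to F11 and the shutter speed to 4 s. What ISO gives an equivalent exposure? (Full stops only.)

Aperture: f/1.4 → f/2 → f/2.8 → f/4 → f/5.6 → f/8 → f/11 — 6 stops stopped down (darker).
Shutter speed: 1/4 → 1/2 → 1 → 2 → 4 — 4 stops longer (brighter).
Net change so far: 2 stops darker. Offset with the ISO: 200 → 400 → 800.

ISO 800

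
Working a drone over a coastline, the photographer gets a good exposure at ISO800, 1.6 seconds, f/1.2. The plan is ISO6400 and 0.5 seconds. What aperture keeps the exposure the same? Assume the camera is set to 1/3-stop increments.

f/2

ISO: 800 → 1000 → 1250 → 1600 → 2000 → 2500 → 3200 → 4000 → 5000 → 6400 — 3 stops higher (brighter).
Shutter speed: 1.6 → 1.3 → 1 → 0.8 → 0.6 → 0.5 — 1 2/3 stops faster (darker).
Net change so far: 1 1/3 stops brighter. Offset with the aperture: f/1.2 → f/1.4 → f/1.6 → f/1.8 → f/2.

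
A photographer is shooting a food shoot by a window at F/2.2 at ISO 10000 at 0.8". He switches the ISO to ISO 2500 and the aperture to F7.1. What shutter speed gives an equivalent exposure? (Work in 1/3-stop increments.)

ISO: 10000 → 8000 → 6400 → 5000 → 4000 → 3200 → 2500 — 2 stops dropped (darker).
Aperture: f/2.2 → f/2.5 → f/2.8 → f/3.2 → f/3.5 → f/4 → f/4.5 → f/5 → f/5.6 → f/6.3 → f/7.1 — 3 1/3 stops stopped down (darker).
Net change so far: 5 1/3 stops darker. Offset with the shutter speed: 0.8 → 1 → 1.3 → 1.6 → 2 → 2.5 → 3.2 → 4 → 5 → 6 → 8 → 10 → 13 → 15 → 20 → 25 → 30.

30 s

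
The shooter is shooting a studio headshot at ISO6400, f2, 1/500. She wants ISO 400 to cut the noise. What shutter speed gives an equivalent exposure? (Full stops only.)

1/30s

ISO: 6400 → 3200 → 1600 → 800 → 400 — 4 stops lower (darker).
Need 4 stops brighter from the shutter speed: 1/500 → 1/250 → 1/125 → 1/60 → 1/30.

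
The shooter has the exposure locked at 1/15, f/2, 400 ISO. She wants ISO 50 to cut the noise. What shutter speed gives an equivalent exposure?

1/2s

ISO: 400 → 200 → 100 → 50 — 3 stops lower (darker).
Need 3 stops brighter from the shutter speed: 1/15 → 1/8 → 1/4 → 1/2.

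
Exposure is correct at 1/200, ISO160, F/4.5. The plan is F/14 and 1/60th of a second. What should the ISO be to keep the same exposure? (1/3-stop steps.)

ISO 500

Aperture: f/4.5 → f/5 → f/5.6 → f/6.3 → f/7.1 → f/8 → f/9 → f/10 → f/11 → f/13 → f/14 — 3 1/3 stops narrower (darker).
Shutter speed: 1/200 → 1/160 → 1/125 → 1/100 → 1/80 → 1/60 — 1 2/3 stops slower (brighter).
Net change so far: 1 2/3 stops darker. Offset with the ISO: 160 → 200 → 250 → 320 → 400 → 500.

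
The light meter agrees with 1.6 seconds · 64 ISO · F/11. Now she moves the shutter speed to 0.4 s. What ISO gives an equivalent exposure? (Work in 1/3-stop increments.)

Shutter speed: 1.6 → 1.3 → 1 → 0.8 → 0.6 → 0.5 → 0.4 — 2 stops shorter (darker).
Need 2 stops brighter from the ISO: 64 → 80 → 100 → 125 → 160 → 200 → 250.

ISO 250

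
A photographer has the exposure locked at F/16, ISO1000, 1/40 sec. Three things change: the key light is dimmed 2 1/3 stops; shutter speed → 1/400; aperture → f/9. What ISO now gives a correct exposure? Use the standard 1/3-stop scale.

Scene light: 2 1/3 stops darker.
Shutter speed: 1/40 → 1/50 → 1/60 → 1/80 → 1/100 → 1/125 → 1/160 → 1/200 → 1/250 → 1/320 → 1/400 — 3 1/3 stops faster (darker).
Aperture: f/16 → f/14 → f/13 → f/11 → f/10 → f/9 — 1 2/3 stops larger aperture (brighter).
Net so far: 4 stops darker. ISO: 1000 → 1250 → 1600 → 2000 → 2500 → 3200 → 4000 → 5000 → 6400 → 8000 → 10000 → 12800 → 16000.

ISO 16000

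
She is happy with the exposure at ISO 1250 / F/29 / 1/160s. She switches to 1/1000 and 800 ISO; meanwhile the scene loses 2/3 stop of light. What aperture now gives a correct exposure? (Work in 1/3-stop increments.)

f/7.1

Scene light: 2/3 stop darker.
Shutter speed: 1/160 → 1/200 → 1/250 → 1/320 → 1/400 → 1/500 → 1/640 → 1/800 → 1/1000 — 2 2/3 stops faster (darker).
ISO: 1250 → 1000 → 800 — 2/3 stop dropped (darker).
Net so far: 4 stops darker. Aperture: f/29 → f/25 → f/22 → f/20 → f/18 → f/16 → f/14 → f/13 → f/11 → f/10 → f/9 → f/8 → f/7.1.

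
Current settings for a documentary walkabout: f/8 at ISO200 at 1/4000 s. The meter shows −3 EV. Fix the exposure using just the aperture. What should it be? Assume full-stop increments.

f/2.8

Underexposed by 3 stops → need 3 stops brighter.
Aperture: f/8 → f/5.6 → f/4 → f/2.8.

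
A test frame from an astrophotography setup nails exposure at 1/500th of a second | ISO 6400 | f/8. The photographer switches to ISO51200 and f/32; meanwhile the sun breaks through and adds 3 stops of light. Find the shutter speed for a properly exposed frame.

1/2000s

Scene light: 3 stops brighter.
ISO: 6400 → 12800 → 25600 → 51200 — 3 stops raised (brighter).
Aperture: f/8 → f/11 → f/16 → f/22 → f/32 — 4 stops narrower (darker).
Net so far: 2 stops brighter. Shutter speed: 1/500 → 1/1000 → 1/2000.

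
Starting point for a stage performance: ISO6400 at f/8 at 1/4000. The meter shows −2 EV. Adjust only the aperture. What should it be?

f/4

Underexposed by 2 stops → need 2 stops brighter.
Aperture: f/8 → f/5.6 → f/4.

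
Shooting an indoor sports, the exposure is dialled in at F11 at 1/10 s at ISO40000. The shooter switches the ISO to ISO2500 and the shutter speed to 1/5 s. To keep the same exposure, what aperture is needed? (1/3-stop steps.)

f/4

ISO: 40000 → 32000 → 25600 → 20000 → 16000 → 12800 → 10000 → 8000 → 6400 → 5000 → 4000 → 3200 → 2500 — 4 stops dropped (darker).
Shutter speed: 1/10 → 1/8 → 1/6 → 1/5 — 1 stop longer (brighter).
Net change so far: 3 stops darker. Offset with the aperture: f/11 → f/10 → f/9 → f/8 → f/7.1 → f/6.3 → f/5.6 → f/5 → f/4.5 → f/4.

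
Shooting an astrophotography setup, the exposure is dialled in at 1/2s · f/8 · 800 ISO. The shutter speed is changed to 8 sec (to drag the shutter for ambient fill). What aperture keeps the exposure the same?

Shutter speed: 1/2 → 1 → 2 → 4 → 8 — 4 stops longer (brighter).
Need 4 stops darker from the aperture: f/8 → f/11 → f/16 → f/22 → f/32.

f/32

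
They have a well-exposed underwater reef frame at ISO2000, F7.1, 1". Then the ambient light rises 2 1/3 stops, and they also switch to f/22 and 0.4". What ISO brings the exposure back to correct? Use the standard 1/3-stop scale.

Scene light: 2 1/3 stops brighter.
Aperture: f/7.1 → f/8 → f/9 → f/10 → f/11 → f/13 → f/14 → f/16 → f/18 → f/20 → f/22 — 3 1/3 stops narrower (darker).
Shutter speed: 1 → 0.8 → 0.6 → 0.5 → 0.4 — 1 1/3 stops shorter (darker).
Net so far: 2 1/3 stops darker. ISO: 2000 → 2500 → 3200 → 4000 → 5000 → 6400 → 8000 → 10000.

ISO 10000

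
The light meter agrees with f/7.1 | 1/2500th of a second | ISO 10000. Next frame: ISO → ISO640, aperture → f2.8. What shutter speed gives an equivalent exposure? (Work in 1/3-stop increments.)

1/1000s

ISO: 10000 → 8000 → 6400 → 5000 → 4000 → 3200 → 2500 → 2000 → 1600 → 1250 → 1000 → 800 → 640 — 4 stops dropped (darker).
Aperture: f/7.1 → f/6.3 → f/5.6 → f/5 → f/4.5 → f/4 → f/3.5 → f/3.2 → f/2.8 — 2 2/3 stops opened up (brighter).
Net change so far: 1 1/3 stops darker. Offset with the shutter speed: 1/2500 → 1/2000 → 1/1600 → 1/1250 → 1/1000.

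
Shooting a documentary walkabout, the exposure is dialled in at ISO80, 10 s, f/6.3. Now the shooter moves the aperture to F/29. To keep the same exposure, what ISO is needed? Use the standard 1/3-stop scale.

ISO 1600

Aperture: f/6.3 → f/7.1 → f/8 → f/9 → f/10 → f/11 → f/13 → f/14 → f/16 → f/18 → f/20 → f/22 → f/25 → f/29 — 4 1/3 stops stopped down (darker).
Need 4 1/3 stops brighter from the ISO: 80 → 100 → 125 → 160 → 200 → 250 → 320 → 400 → 500 → 640 → 800 → 1000 → 1250 → 1600.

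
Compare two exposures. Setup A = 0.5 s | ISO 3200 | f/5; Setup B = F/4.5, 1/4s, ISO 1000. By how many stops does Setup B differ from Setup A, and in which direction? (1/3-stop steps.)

2 1/3 stops darker

Aperture: f/5 → f/4.5 — 1/3 stop opened up (brighter).
Shutter speed: 0.5 → 0.4 → 0.3 → 1/4 — 1 stop shorter (darker).
ISO: 3200 → 2500 → 2000 → 1600 → 1250 → 1000 — 1 2/3 stops dropped (darker).
Net: +1/3 −1 −1 2/3 = −2 1/3 stops.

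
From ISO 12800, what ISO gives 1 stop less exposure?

ISO: 12800 → 6400 — 1 stop lower (darker).

ISO 6400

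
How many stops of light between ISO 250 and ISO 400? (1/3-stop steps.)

250 → 320 → 400 — count the steps: 2 third-stops = 2/3 stop.

2/3 stop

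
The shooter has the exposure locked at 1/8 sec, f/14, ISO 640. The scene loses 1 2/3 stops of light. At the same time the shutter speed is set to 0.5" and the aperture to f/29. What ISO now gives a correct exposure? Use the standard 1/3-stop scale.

ISO 2000

Scene light: 1 2/3 stops darker.
Shutter speed: 1/8 → 1/6 → 1/5 → 1/4 → 0.3 → 0.4 → 0.5 — 2 stops longer (brighter).
Aperture: f/14 → f/16 → f/18 → f/20 → f/22 → f/25 → f/29 — 2 stops narrower (darker).
Net so far: 1 2/3 stops darker. ISO: 640 → 800 → 1000 → 1250 → 1600 → 2000.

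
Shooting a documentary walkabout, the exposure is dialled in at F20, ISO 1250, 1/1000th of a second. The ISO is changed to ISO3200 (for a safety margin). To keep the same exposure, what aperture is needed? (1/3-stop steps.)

ISO: 1250 → 1600 → 2000 → 2500 → 3200 — 1 1/3 stops raised (brighter).
Need 1 1/3 stops darker from the aperture: f/20 → f/22 → f/25 → f/29 → f/32.

f/32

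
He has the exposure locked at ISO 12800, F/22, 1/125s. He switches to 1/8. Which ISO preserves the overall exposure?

Shutter speed: 1/125 → 1/60 → 1/30 → 1/15 → 1/8 — 4 stops longer (brighter).
Need 4 stops darker from the ISO: 12800 → 6400 → 3200 → 1600 → 800.

ISO 800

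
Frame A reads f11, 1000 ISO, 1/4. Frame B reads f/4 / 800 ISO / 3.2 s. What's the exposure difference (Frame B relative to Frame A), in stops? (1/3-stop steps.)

6 1/3 stops brighter

Aperture: f/11 → f/10 → f/9 → f/8 → f/7.1 → f/6.3 → f/5.6 → f/5 → f/4.5 → f/4 — 3 stops opened up (brighter).
Shutter speed: 1/4 → 0.3 → 0.4 → 0.5 → 0.6 → 0.8 → 1 → 1.3 → 1.6 → 2 → 2.5 → 3.2 — 3 2/3 stops longer (brighter).
ISO: 1000 → 800 — 1/3 stop lower (darker).
Net: +3 +3 2/3 −1/3 = +6 1/3 stops.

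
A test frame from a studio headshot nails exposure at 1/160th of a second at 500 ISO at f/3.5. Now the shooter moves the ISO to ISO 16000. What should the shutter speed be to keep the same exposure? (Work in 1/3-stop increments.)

ISO: 500 → 640 → 800 → 1000 → 1250 → 1600 → 2000 → 2500 → 3200 → 4000 → 5000 → 6400 → 8000 → 10000 → 12800 → 16000 — 5 stops higher (brighter).
Need 5 stops darker from the shutter speed: 1/160 → 1/200 → 1/250 → 1/320 → 1/400 → 1/500 → 1/640 → 1/800 → 1/1000 → 1/1250 → 1/1600 → 1/2000 → 1/2500 → 1/3200 → 1/4000 → 1/5000.

1/5000s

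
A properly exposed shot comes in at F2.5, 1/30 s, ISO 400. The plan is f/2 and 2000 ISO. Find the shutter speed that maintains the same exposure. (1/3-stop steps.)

1/250s

Aperture: f/2.5 → f/2.2 → f/2 — 2/3 stop wider (brighter).
ISO: 400 → 500 → 640 → 800 → 1000 → 1250 → 1600 → 2000 — 2 1/3 stops raised (brighter).
Net change so far: 3 stops brighter. Offset with the shutter speed: 1/30 → 1/40 → 1/50 → 1/60 → 1/80 → 1/100 → 1/125 → 1/160 → 1/200 → 1/250.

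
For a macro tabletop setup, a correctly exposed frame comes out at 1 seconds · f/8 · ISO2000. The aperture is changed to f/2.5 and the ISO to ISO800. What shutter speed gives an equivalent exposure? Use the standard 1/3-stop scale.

Aperture: f/8 → f/7.1 → f/6.3 → f/5.6 → f/5 → f/4.5 → f/4 → f/3.5 → f/3.2 → f/2.8 → f/2.5 — 3 1/3 stops larger aperture (brighter).
ISO: 2000 → 1600 → 1250 → 1000 → 800 — 1 1/3 stops lower (darker).
Net change so far: 2 stops brighter. Offset with the shutter speed: 1 → 0.8 → 0.6 → 0.5 → 0.4 → 0.3 → 1/4.

1/4s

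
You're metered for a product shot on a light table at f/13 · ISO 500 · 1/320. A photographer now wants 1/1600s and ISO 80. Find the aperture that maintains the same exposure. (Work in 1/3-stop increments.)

f/2.2

Shutter speed: 1/320 → 1/400 → 1/500 → 1/640 → 1/800 → 1/1000 → 1/1250 → 1/1600 — 2 1/3 stops faster (darker).
ISO: 500 → 400 → 320 → 250 → 200 → 160 → 125 → 100 → 80 — 2 2/3 stops lower (darker).
Net change so far: 5 stops darker. Offset with the aperture: f/13 → f/11 → f/10 → f/9 → f/8 → f/7.1 → f/6.3 → f/5.6 → f/5 → f/4.5 → f/4 → f/3.5 → f/3.2 → f/2.8 → f/2.5 → f/2.2.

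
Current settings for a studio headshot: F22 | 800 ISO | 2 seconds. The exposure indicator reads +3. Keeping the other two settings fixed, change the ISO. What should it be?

Overexposed by 3 stops → need 3 stops darker.
ISO: 800 → 400 → 200 → 100.

ISO 100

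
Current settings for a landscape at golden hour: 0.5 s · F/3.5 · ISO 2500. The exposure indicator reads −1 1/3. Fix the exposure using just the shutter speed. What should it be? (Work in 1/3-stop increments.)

1.3 s

Underexposed by 1 1/3 stops → need 1 1/3 stops brighter.
Shutter speed: 0.5 → 0.6 → 0.8 → 1 → 1.3.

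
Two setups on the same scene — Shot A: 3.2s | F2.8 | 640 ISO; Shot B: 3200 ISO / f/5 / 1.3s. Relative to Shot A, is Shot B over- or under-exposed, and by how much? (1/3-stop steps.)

2/3 stop darker

Aperture: f/2.8 → f/3.2 → f/3.5 → f/4 → f/4.5 → f/5 — 1 2/3 stops smaller aperture (darker).
Shutter speed: 3.2 → 2.5 → 2 → 1.6 → 1.3 — 1 1/3 stops faster (darker).
ISO: 640 → 800 → 1000 → 1250 → 1600 → 2000 → 2500 → 3200 — 2 1/3 stops raised (brighter).
Net: −1 2/3 −1 1/3 +2 1/3 = −2/3 stops.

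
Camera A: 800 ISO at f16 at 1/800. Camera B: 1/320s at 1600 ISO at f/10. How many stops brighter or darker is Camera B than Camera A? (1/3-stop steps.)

3 2/3 stops brighter

Aperture: f/16 → f/14 → f/13 → f/11 → f/10 — 1 1/3 stops opened up (brighter).
Shutter speed: 1/800 → 1/640 → 1/500 → 1/400 → 1/320 — 1 1/3 stops slower (brighter).
ISO: 800 → 1000 → 1250 → 1600 — 1 stop higher (brighter).
Net: +1 1/3 +1 1/3 +1 = +3 2/3 stops.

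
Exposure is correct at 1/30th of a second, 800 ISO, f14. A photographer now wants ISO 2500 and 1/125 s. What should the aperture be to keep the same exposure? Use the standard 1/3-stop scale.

f/13

ISO: 800 → 1000 → 1250 → 1600 → 2000 → 2500 — 1 2/3 stops higher (brighter).
Shutter speed: 1/30 → 1/40 → 1/50 → 1/60 → 1/80 → 1/100 → 1/125 — 2 stops shorter (darker).
Net change so far: 1/3 stop darker. Offset with the aperture: f/14 → f/13.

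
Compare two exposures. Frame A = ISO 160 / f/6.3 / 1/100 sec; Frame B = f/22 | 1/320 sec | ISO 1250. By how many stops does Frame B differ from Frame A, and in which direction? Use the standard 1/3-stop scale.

Aperture: f/6.3 → f/7.1 → f/8 → f/9 → f/10 → f/11 → f/13 → f/14 → f/16 → f/18 → f/20 → f/22 — 3 2/3 stops narrower (darker).
Shutter speed: 1/100 → 1/125 → 1/160 → 1/200 → 1/250 → 1/320 — 1 2/3 stops shorter (darker).
ISO: 160 → 200 → 250 → 320 → 400 → 500 → 640 → 800 → 1000 → 1250 — 3 stops raised (brighter).
Net: −3 2/3 −1 2/3 +3 = −2 1/3 stops.

2 1/3 stops darker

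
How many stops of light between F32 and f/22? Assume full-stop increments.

1 stop

f/32 → f/22 — count the steps: 1 stop.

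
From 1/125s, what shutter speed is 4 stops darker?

Shutter speed: 1/125 → 1/250 → 1/500 → 1/1000 → 1/2000 — 4 stops faster (darker).

1/2000s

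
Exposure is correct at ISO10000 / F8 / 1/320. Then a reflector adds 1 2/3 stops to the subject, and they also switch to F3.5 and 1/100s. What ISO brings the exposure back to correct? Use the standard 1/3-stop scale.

Scene light: 1 2/3 stops brighter.
Aperture: f/8 → f/7.1 → f/6.3 → f/5.6 → f/5 → f/4.5 → f/4 → f/3.5 — 2 1/3 stops wider (brighter).
Shutter speed: 1/320 → 1/250 → 1/200 → 1/160 → 1/125 → 1/100 — 1 2/3 stops slower (brighter).
Net so far: 5 2/3 stops brighter. ISO: 10000 → 8000 → 6400 → 5000 → 4000 → 3200 → 2500 → 2000 → 1600 → 1250 → 1000 → 800 → 640 → 500 → 400 → 320 → 250 → 200.

ISO 200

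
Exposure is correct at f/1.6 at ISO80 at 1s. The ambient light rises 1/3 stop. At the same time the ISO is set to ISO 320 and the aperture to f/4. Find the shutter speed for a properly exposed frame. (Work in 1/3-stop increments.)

Scene light: 1/3 stop brighter.
ISO: 80 → 100 → 125 → 160 → 200 → 250 → 320 — 2 stops higher (brighter).
Aperture: f/1.6 → f/1.8 → f/2 → f/2.2 → f/2.5 → f/2.8 → f/3.2 → f/3.5 → f/4 — 2 2/3 stops stopped down (darker).
Net so far: 1/3 stop darker. Shutter speed: 1 → 1.3.

1.3 s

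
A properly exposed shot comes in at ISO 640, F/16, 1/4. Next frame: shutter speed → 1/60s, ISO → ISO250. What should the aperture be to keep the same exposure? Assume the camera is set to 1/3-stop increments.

Shutter speed: 1/4 → 1/5 → 1/6 → 1/8 → 1/10 → 1/13 → 1/15 → 1/20 → 1/25 → 1/30 → 1/40 → 1/50 → 1/60 — 4 stops faster (darker).
ISO: 640 → 500 → 400 → 320 → 250 — 1 1/3 stops lower (darker).
Net change so far: 5 1/3 stops darker. Offset with the aperture: f/16 → f/14 → f/13 → f/11 → f/10 → f/9 → f/8 → f/7.1 → f/6.3 → f/5.6 → f/5 → f/4.5 → f/4 → f/3.5 → f/3.2 → f/2.8 → f/2.5.

f/2.5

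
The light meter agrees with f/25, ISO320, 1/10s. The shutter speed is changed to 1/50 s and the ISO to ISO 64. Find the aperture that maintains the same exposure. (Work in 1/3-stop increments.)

f/5

Shutter speed: 1/10 → 1/13 → 1/15 → 1/20 → 1/25 → 1/30 → 1/40 → 1/50 — 2 1/3 stops shorter (darker).
ISO: 320 → 250 → 200 → 160 → 125 → 100 → 80 → 64 — 2 1/3 stops lower (darker).
Net change so far: 4 2/3 stops darker. Offset with the aperture: f/25 → f/22 → f/20 → f/18 → f/16 → f/14 → f/13 → f/11 → f/10 → f/9 → f/8 → f/7.1 → f/6.3 → f/5.6 → f/5.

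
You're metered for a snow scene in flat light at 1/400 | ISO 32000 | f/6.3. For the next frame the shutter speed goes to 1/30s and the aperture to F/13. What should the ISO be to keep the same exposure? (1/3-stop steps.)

Shutter speed: 1/400 → 1/320 → 1/250 → 1/200 → 1/160 → 1/125 → 1/100 → 1/80 → 1/60 → 1/50 → 1/40 → 1/30 — 3 2/3 stops longer (brighter).
Aperture: f/6.3 → f/7.1 → f/8 → f/9 → f/10 → f/11 → f/13 — 2 stops smaller aperture (darker).
Net change so far: 1 2/3 stops brighter. Offset with the ISO: 32000 → 25600 → 20000 → 16000 → 12800 → 10000.

ISO 10000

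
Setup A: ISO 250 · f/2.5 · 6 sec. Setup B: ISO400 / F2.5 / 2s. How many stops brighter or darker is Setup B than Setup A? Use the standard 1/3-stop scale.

1 stop darker

Aperture: unchanged.
Shutter speed: 6 → 5 → 4 → 3.2 → 2.5 → 2 — 1 2/3 stops shorter (darker).
ISO: 250 → 320 → 400 — 2/3 stop raised (brighter).
Net: −1 2/3 +2/3 = −1 stop.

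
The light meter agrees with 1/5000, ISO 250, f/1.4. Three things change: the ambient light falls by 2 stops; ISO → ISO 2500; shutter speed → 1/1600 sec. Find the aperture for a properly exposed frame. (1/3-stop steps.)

f/4

Scene light: 2 stops darker.
ISO: 250 → 320 → 400 → 500 → 640 → 800 → 1000 → 1250 → 1600 → 2000 → 2500 — 3 1/3 stops higher (brighter).
Shutter speed: 1/5000 → 1/4000 → 1/3200 → 1/2500 → 1/2000 → 1/1600 — 1 2/3 stops longer (brighter).
Net so far: 3 stops brighter. Aperture: f/1.4 → f/1.6 → f/1.8 → f/2 → f/2.2 → f/2.5 → f/2.8 → f/3.2 → f/3.5 → f/4.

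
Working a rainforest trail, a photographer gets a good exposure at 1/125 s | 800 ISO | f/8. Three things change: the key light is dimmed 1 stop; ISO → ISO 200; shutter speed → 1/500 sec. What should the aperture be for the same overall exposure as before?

Scene light: 1 stop darker.
ISO: 800 → 400 → 200 — 2 stops lower (darker).
Shutter speed: 1/125 → 1/250 → 1/500 — 2 stops shorter (darker).
Net so far: 5 stops darker. Aperture: f/8 → f/5.6 → f/4 → f/2.8 → f/2 → f/1.4.

f/1.4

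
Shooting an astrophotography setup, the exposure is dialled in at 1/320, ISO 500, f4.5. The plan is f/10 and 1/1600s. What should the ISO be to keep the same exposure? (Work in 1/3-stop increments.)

ISO 12800

Aperture: f/4.5 → f/5 → f/5.6 → f/6.3 → f/7.1 → f/8 → f/9 → f/10 — 2 1/3 stops smaller aperture (darker).
Shutter speed: 1/320 → 1/400 → 1/500 → 1/640 → 1/800 → 1/1000 → 1/1250 → 1/1600 — 2 1/3 stops faster (darker).
Net change so far: 4 2/3 stops darker. Offset with the ISO: 500 → 640 → 800 → 1000 → 1250 → 1600 → 2000 → 2500 → 3200 → 4000 → 5000 → 6400 → 8000 → 10000 → 12800.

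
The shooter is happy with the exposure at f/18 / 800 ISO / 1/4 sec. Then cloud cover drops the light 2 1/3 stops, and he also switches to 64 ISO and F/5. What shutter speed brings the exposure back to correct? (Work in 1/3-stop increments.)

1.3 s

Scene light: 2 1/3 stops darker.
ISO: 800 → 640 → 500 → 400 → 320 → 250 → 200 → 160 → 125 → 100 → 80 → 64 — 3 2/3 stops dropped (darker).
Aperture: f/18 → f/16 → f/14 → f/13 → f/11 → f/10 → f/9 → f/8 → f/7.1 → f/6.3 → f/5.6 → f/5 — 3 2/3 stops opened up (brighter).
Net so far: 2 1/3 stops darker. Shutter speed: 1/4 → 0.3 → 0.4 → 0.5 → 0.6 → 0.8 → 1 → 1.3.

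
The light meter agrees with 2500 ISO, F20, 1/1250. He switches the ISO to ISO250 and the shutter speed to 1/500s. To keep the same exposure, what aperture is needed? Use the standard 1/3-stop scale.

f/10

ISO: 2500 → 2000 → 1600 → 1250 → 1000 → 800 → 640 → 500 → 400 → 320 → 250 — 3 1/3 stops dropped (darker).
Shutter speed: 1/1250 → 1/1000 → 1/800 → 1/640 → 1/500 — 1 1/3 stops longer (brighter).
Net change so far: 2 stops darker. Offset with the aperture: f/20 → f/18 → f/16 → f/14 → f/13 → f/11 → f/10.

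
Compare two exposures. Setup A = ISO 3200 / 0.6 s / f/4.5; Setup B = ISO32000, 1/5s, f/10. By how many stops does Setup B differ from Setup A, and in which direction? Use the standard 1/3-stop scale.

Aperture: f/4.5 → f/5 → f/5.6 → f/6.3 → f/7.1 → f/8 → f/9 → f/10 — 2 1/3 stops smaller aperture (darker).
Shutter speed: 0.6 → 0.5 → 0.4 → 0.3 → 1/4 → 1/5 — 1 2/3 stops shorter (darker).
ISO: 3200 → 4000 → 5000 → 6400 → 8000 → 10000 → 12800 → 16000 → 20000 → 25600 → 32000 — 3 1/3 stops higher (brighter).
Net: −2 1/3 −1 2/3 +3 1/3 = −2/3 stops.

2/3 stop darker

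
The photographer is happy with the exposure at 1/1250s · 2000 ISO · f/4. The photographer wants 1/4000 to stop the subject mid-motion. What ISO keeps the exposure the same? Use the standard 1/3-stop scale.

ISO 6400

Shutter speed: 1/1250 → 1/1600 → 1/2000 → 1/2500 → 1/3200 → 1/4000 — 1 2/3 stops faster (darker).
Need 1 2/3 stops brighter from the ISO: 2000 → 2500 → 3200 → 4000 → 5000 → 6400.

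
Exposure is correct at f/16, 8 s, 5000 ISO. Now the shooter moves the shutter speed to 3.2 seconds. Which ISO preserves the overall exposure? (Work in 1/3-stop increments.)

ISO 12800

Shutter speed: 8 → 6 → 5 → 4 → 3.2 — 1 1/3 stops shorter (darker).
Need 1 1/3 stops brighter from the ISO: 5000 → 6400 → 8000 → 10000 → 12800.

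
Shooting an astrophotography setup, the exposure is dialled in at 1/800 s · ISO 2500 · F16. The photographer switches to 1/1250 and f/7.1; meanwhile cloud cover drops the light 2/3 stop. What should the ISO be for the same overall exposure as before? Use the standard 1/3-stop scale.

ISO 1250

Scene light: 2/3 stop darker.
Shutter speed: 1/800 → 1/1000 → 1/1250 — 2/3 stop shorter (darker).
Aperture: f/16 → f/14 → f/13 → f/11 → f/10 → f/9 → f/8 → f/7.1 — 2 1/3 stops larger aperture (brighter).
Net so far: 1 stop brighter. ISO: 2500 → 2000 → 1600 → 1250.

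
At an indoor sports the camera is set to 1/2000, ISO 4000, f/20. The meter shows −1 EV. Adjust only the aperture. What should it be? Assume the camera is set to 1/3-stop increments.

f/14

Underexposed by 1 stop → need 1 stop brighter.
Aperture: f/20 → f/18 → f/16 → f/14.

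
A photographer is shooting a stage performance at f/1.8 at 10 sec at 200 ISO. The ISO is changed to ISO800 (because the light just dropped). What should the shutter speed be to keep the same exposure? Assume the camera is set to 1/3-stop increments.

2.5 s

ISO: 200 → 250 → 320 → 400 → 500 → 640 → 800 — 2 stops raised (brighter).
Need 2 stops darker from the shutter speed: 10 → 8 → 6 → 5 → 4 → 3.2 → 2.5.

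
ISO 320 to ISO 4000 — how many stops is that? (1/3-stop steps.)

3 2/3 stops

320 → 400 → 500 → 640 → 800 → 1000 → 1250 → 1600 → 2000 → 2500 → 3200 → 4000 — count the steps: 11 third-stops = 3 2/3 stops.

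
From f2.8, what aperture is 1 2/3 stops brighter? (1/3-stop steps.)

Aperture: f/2.8 → f/2.5 → f/2.2 → f/2 → f/1.8 → f/1.6 — 1 2/3 stops larger aperture (brighter).

f/1.6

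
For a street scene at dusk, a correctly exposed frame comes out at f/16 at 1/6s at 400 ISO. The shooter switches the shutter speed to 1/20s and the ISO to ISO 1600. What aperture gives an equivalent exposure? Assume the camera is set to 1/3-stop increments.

f/18

Shutter speed: 1/6 → 1/8 → 1/10 → 1/13 → 1/15 → 1/20 — 1 2/3 stops shorter (darker).
ISO: 400 → 500 → 640 → 800 → 1000 → 1250 → 1600 — 2 stops higher (brighter).
Net change so far: 1/3 stop brighter. Offset with the aperture: f/16 → f/18.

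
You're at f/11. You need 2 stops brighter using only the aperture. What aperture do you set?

Aperture: f/11 → f/8 → f/5.6 — 2 stops wider (brighter).

f/5.6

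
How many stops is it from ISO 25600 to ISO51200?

25600 → 51200 — count the steps: 1 stop.

1 stop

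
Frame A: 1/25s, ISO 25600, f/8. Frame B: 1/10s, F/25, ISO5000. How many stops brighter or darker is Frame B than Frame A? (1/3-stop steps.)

4 1/3 stops darker

Aperture: f/8 → f/9 → f/10 → f/11 → f/13 → f/14 → f/16 → f/18 → f/20 → f/22 → f/25 — 3 1/3 stops smaller aperture (darker).
Shutter speed: 1/25 → 1/20 → 1/15 → 1/13 → 1/10 — 1 1/3 stops longer (brighter).
ISO: 25600 → 20000 → 16000 → 12800 → 10000 → 8000 → 6400 → 5000 — 2 1/3 stops lower (darker).
Net: −3 1/3 +1 1/3 −2 1/3 = −4 1/3 stops.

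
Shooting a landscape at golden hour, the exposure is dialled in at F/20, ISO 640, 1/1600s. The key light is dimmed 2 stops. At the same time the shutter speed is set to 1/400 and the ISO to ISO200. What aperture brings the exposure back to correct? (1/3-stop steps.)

Scene light: 2 stops darker.
Shutter speed: 1/1600 → 1/1250 → 1/1000 → 1/800 → 1/640 → 1/500 → 1/400 — 2 stops longer (brighter).
ISO: 640 → 500 → 400 → 320 → 250 → 200 — 1 2/3 stops lower (darker).
Net so far: 1 2/3 stops darker. Aperture: f/20 → f/18 → f/16 → f/14 → f/13 → f/11.

f/11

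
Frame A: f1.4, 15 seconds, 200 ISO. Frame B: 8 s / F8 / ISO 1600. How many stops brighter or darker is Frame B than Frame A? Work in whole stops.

3 stops darker

Aperture: f/1.4 → f/2 → f/2.8 → f/4 → f/5.6 → f/8 — 5 stops stopped down (darker).
Shutter speed: 15 → 8 — 1 stop shorter (darker).
ISO: 200 → 400 → 800 → 1600 — 3 stops higher (brighter).
Net: −5 −1 +3 = −3 stops.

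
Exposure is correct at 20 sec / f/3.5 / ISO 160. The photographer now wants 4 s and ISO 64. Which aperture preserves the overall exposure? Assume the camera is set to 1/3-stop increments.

f/1.0

Shutter speed: 20 → 15 → 13 → 10 → 8 → 6 → 5 → 4 — 2 1/3 stops shorter (darker).
ISO: 160 → 125 → 100 → 80 → 64 — 1 1/3 stops lower (darker).
Net change so far: 3 2/3 stops darker. Offset with the aperture: f/3.5 → f/3.2 → f/2.8 → f/2.5 → f/2.2 → f/2 → f/1.8 → f/1.6 → f/1.4 → f/1.2 → f/1.1 → f/1.0.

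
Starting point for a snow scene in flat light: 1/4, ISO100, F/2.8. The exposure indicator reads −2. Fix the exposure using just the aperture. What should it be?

f/1.4

Underexposed by 2 stops → need 2 stops brighter.
Aperture: f/2.8 → f/2 → f/1.4.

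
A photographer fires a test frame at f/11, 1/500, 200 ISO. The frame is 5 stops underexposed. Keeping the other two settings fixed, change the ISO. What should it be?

Underexposed by 5 stops → need 5 stops brighter.
ISO: 200 → 400 → 800 → 1600 → 3200 → 6400.

ISO 6400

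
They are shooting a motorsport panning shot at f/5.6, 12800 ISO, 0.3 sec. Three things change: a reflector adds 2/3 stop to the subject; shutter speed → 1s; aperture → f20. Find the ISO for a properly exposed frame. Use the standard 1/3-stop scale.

Scene light: 2/3 stop brighter.
Shutter speed: 0.3 → 0.4 → 0.5 → 0.6 → 0.8 → 1 — 1 2/3 stops longer (brighter).
Aperture: f/5.6 → f/6.3 → f/7.1 → f/8 → f/9 → f/10 → f/11 → f/13 → f/14 → f/16 → f/18 → f/20 — 3 2/3 stops narrower (darker).
Net so far: 1 1/3 stops darker. ISO: 12800 → 16000 → 20000 → 25600 → 32000.

ISO 32000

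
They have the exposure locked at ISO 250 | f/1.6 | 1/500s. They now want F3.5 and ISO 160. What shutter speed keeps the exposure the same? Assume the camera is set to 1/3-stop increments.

Aperture: f/1.6 → f/1.8 → f/2 → f/2.2 → f/2.5 → f/2.8 → f/3.2 → f/3.5 — 2 1/3 stops narrower (darker).
ISO: 250 → 200 → 160 — 2/3 stop lower (darker).
Net change so far: 3 stops darker. Offset with the shutter speed: 1/500 → 1/400 → 1/320 → 1/250 → 1/200 → 1/160 → 1/125 → 1/100 → 1/80 → 1/60.

1/60s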